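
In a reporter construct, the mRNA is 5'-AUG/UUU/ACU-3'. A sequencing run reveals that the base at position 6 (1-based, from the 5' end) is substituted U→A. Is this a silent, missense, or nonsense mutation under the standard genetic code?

missense

Position 6 falls in codon 2: UUU → Phe.
After the substitution the codon is UUA → Leu.
Phe ≠ Leu, so this is a missense mutation.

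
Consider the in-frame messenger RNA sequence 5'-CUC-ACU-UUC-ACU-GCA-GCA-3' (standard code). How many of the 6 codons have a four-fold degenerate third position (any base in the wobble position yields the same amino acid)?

5

Codon 1 CUC (Leu): third position 4-fold.
Codon 2 ACU (Thr): third position 4-fold.
Codon 3 UUC (Phe): third position 2-fold.
Codon 4 ACU (Thr): third position 4-fold.
Codon 5 GCA (Ala): third position 4-fold.
Codon 6 GCA (Ala): third position 4-fold.
Four-fold degenerate third positions: 5.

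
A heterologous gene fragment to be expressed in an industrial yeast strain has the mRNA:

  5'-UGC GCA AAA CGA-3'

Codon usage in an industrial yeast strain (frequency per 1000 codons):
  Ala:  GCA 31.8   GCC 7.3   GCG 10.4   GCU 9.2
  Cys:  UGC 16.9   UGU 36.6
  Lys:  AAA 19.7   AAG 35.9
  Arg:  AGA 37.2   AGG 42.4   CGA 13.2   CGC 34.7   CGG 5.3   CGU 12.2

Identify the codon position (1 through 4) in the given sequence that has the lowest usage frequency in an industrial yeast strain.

4

Codon 1 UGC (Cys): 16.9 per 1000.
Codon 2 GCA (Ala): 31.8 per 1000.
Codon 3 AAA (Lys): 19.7 per 1000.
Codon 4 CGA (Arg): 13.2 per 1000.
Lowest frequency is 13.2 at codon 4.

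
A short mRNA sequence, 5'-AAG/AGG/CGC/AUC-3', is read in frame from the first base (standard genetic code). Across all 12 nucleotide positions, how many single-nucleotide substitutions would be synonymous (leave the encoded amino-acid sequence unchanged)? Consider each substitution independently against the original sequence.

Codon 1 (AAG, Lys): 1 synonymous substitution.
Codon 2 (AGG, Arg): 2 synonymous substitutions.
Codon 3 (CGC, Arg): 3 synonymous substitutions.
Codon 4 (AUC, Ile): 2 synonymous substitutions.
Total: 1 + 2 + 3 + 2 = 8.

8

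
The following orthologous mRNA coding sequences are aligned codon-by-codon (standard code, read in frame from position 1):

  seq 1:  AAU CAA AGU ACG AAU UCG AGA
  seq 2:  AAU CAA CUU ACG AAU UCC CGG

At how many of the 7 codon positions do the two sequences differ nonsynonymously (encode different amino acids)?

1

Codon 1: AAU Asn / AAU Asn — identical.
Codon 2: CAA Gln / CAA Gln — identical.
Codon 3: AGU Ser / CUU Leu — nonsynonymous.
Codon 4: ACG Thr / ACG Thr — identical.
Codon 5: AAU Asn / AAU Asn — identical.
Codon 6: UCG Ser / UCC Ser — synonymous.
Codon 7: AGA Arg / CGG Arg — synonymous.
Nonsynonymous differences: 1.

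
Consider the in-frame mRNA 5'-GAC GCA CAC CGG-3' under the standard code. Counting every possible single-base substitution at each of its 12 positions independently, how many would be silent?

9

Codon 1 (GAC, Asp): 1 synonymous substitution.
Codon 2 (GCA, Ala): 3 synonymous substitutions.
Codon 3 (CAC, His): 1 synonymous substitution.
Codon 4 (CGG, Arg): 4 synonymous substitutions.
Total: 1 + 3 + 1 + 4 = 9.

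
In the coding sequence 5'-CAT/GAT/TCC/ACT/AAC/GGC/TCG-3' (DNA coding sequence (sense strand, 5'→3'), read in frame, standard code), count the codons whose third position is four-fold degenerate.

Codon 1 CAT (His): third position 2-fold.
Codon 2 GAT (Asp): third position 2-fold.
Codon 3 TCC (Ser): third position 4-fold.
Codon 4 ACT (Thr): third position 4-fold.
Codon 5 AAC (Asn): third position 2-fold.
Codon 6 GGC (Gly): third position 4-fold.
Codon 7 TCG (Ser): third position 4-fold.
Four-fold degenerate third positions: 4.

4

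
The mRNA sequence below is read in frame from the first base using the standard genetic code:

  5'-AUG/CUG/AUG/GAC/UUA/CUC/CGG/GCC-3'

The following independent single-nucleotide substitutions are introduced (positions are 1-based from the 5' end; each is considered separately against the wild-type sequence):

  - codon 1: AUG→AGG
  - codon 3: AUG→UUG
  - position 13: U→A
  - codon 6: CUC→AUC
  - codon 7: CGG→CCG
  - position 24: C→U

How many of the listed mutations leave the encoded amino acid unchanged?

Codon 1: AUG (Met) → AGG (Arg) — missense.
Codon 3: AUG (Met) → UUG (Leu) — missense.
Codon 5: UUA (Leu) → AUA (Ile) — missense.
Codon 6: CUC (Leu) → AUC (Ile) — missense.
Codon 7: CGG (Arg) → CCG (Pro) — missense.
Codon 8: GCC (Ala) → GCU (Ala) — synonymous.
Synonymous: 1 of 6.

1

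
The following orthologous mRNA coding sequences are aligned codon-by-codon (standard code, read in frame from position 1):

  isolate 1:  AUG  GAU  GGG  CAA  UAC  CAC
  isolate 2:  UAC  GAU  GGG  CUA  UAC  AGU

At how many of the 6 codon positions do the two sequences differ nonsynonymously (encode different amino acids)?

3

Codon 1: AUG Met / UAC Tyr — nonsynonymous.
Codon 2: GAU Asp / GAU Asp — identical.
Codon 3: GGG Gly / GGG Gly — identical.
Codon 4: CAA Gln / CUA Leu — nonsynonymous.
Codon 5: UAC Tyr / UAC Tyr — identical.
Codon 6: CAC His / AGU Ser — nonsynonymous.
Nonsynonymous differences: 3.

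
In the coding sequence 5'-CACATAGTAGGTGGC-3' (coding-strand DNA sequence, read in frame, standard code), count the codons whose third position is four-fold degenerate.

Codon 1 CAC (His): third position 2-fold.
Codon 2 ATA (Ile): third position 3-fold.
Codon 3 GTA (Val): third position 4-fold.
Codon 4 GGT (Gly): third position 4-fold.
Codon 5 GGC (Gly): third position 4-fold.
Four-fold degenerate third positions: 3.

3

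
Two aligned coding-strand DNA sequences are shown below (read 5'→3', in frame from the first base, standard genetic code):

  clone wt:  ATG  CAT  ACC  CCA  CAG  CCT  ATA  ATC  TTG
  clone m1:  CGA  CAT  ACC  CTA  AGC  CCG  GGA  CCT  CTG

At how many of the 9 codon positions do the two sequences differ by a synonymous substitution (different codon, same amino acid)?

2

Codon 1: ATG Met / CGA Arg — nonsynonymous.
Codon 2: CAT His / CAT His — identical.
Codon 3: ACC Thr / ACC Thr — identical.
Codon 4: CCA Pro / CTA Leu — nonsynonymous.
Codon 5: CAG Gln / AGC Ser — nonsynonymous.
Codon 6: CCT Pro / CCG Pro — synonymous.
Codon 7: ATA Ile / GGA Gly — nonsynonymous.
Codon 8: ATC Ile / CCT Pro — nonsynonymous.
Codon 9: TTG Leu / CTG Leu — synonymous.
Synonymous differences: 2.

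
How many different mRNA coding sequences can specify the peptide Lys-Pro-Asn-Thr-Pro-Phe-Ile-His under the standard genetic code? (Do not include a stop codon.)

3072

Lys: 2 codons.
Pro: 4 codons.
Asn: 2 codons.
Thr: 4 codons.
Pro: 4 codons.
Phe: 2 codons.
Ile: 3 codons.
His: 2 codons.
2 × 4 × 2 × 4 × 4 × 2 × 3 × 2 = 3072.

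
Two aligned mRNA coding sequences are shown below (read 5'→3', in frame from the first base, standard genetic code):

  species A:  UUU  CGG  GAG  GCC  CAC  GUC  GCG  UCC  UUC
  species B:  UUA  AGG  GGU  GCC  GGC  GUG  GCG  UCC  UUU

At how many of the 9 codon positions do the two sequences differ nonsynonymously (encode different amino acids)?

Codon 1: UUU Phe / UUA Leu — nonsynonymous.
Codon 2: CGG Arg / AGG Arg — synonymous.
Codon 3: GAG Glu / GGU Gly — nonsynonymous.
Codon 4: GCC Ala / GCC Ala — identical.
Codon 5: CAC His / GGC Gly — nonsynonymous.
Codon 6: GUC Val / GUG Val — synonymous.
Codon 7: GCG Ala / GCG Ala — identical.
Codon 8: UCC Ser / UCC Ser — identical.
Codon 9: UUC Phe / UUU Phe — synonymous.
Nonsynonymous differences: 3.

3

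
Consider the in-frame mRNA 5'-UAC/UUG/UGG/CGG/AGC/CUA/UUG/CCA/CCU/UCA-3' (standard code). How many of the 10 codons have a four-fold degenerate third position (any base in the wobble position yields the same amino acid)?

Codon 1 UAC (Tyr): third position 2-fold.
Codon 2 UUG (Leu): third position 2-fold.
Codon 3 UGG (Trp): third position 1-fold.
Codon 4 CGG (Arg): third position 4-fold.
Codon 5 AGC (Ser): third position 2-fold.
Codon 6 CUA (Leu): third position 4-fold.
Codon 7 UUG (Leu): third position 2-fold.
Codon 8 CCA (Pro): third position 4-fold.
Codon 9 CCU (Pro): third position 4-fold.
Codon 10 UCA (Ser): third position 4-fold.
Four-fold degenerate third positions: 5.

5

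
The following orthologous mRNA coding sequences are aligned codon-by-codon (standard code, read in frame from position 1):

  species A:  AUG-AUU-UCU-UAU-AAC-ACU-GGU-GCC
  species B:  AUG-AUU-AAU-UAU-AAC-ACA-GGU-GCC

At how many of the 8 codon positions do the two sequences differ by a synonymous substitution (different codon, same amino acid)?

Codon 1: AUG Met / AUG Met — identical.
Codon 2: AUU Ile / AUU Ile — identical.
Codon 3: UCU Ser / AAU Asn — nonsynonymous.
Codon 4: UAU Tyr / UAU Tyr — identical.
Codon 5: AAC Asn / AAC Asn — identical.
Codon 6: ACU Thr / ACA Thr — synonymous.
Codon 7: GGU Gly / GGU Gly — identical.
Codon 8: GCC Ala / GCC Ala — identical.
Synonymous differences: 1.

1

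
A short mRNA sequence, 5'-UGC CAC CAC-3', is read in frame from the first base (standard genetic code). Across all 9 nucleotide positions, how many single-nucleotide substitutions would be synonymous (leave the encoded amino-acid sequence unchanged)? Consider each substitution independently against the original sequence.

Codon 1 (UGC, Cys): 1 synonymous substitution.
Codon 2 (CAC, His): 1 synonymous substitution.
Codon 3 (CAC, His): 1 synonymous substitution.
Total: 1 + 1 + 1 = 3.

3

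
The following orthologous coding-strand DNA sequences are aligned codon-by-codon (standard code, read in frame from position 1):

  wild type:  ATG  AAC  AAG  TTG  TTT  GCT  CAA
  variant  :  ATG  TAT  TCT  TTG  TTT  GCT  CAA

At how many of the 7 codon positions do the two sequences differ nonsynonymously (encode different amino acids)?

2

Codon 1: ATG Met / ATG Met — identical.
Codon 2: AAC Asn / TAT Tyr — nonsynonymous.
Codon 3: AAG Lys / TCT Ser — nonsynonymous.
Codon 4: TTG Leu / TTG Leu — identical.
Codon 5: TTT Phe / TTT Phe — identical.
Codon 6: GCT Ala / GCT Ala — identical.
Codon 7: CAA Gln / CAA Gln — identical.
Nonsynonymous differences: 2.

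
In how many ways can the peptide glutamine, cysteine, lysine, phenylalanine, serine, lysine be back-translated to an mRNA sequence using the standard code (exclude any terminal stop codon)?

192

Gln: 2 codons.
Cys: 2 codons.
Lys: 2 codons.
Phe: 2 codons.
Ser: 6 codons.
Lys: 2 codons.
2 × 2 × 2 × 2 × 6 × 2 = 192.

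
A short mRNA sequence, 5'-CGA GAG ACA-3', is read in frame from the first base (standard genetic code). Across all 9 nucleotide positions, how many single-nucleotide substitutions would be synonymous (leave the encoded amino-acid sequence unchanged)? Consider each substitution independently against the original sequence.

8

Codon 1 (CGA, Arg): 4 synonymous substitutions.
Codon 2 (GAG, Glu): 1 synonymous substitution.
Codon 3 (ACA, Thr): 3 synonymous substitutions.
Total: 4 + 1 + 3 = 8.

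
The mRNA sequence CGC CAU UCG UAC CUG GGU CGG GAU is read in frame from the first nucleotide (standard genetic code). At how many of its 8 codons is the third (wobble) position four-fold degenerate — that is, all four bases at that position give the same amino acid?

Codon 1 CGC (Arg): third position 4-fold.
Codon 2 CAU (His): third position 2-fold.
Codon 3 UCG (Ser): third position 4-fold.
Codon 4 UAC (Tyr): third position 2-fold.
Codon 5 CUG (Leu): third position 4-fold.
Codon 6 GGU (Gly): third position 4-fold.
Codon 7 CGG (Arg): third position 4-fold.
Codon 8 GAU (Asp): third position 2-fold.
Four-fold degenerate third positions: 5.

5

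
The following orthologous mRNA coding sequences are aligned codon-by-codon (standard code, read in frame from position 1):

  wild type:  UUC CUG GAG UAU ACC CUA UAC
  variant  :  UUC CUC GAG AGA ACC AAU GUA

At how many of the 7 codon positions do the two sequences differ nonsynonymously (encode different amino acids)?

Codon 1: UUC Phe / UUC Phe — identical.
Codon 2: CUG Leu / CUC Leu — synonymous.
Codon 3: GAG Glu / GAG Glu — identical.
Codon 4: UAU Tyr / AGA Arg — nonsynonymous.
Codon 5: ACC Thr / ACC Thr — identical.
Codon 6: CUA Leu / AAU Asn — nonsynonymous.
Codon 7: UAC Tyr / GUA Val — nonsynonymous.
Nonsynonymous differences: 3.

3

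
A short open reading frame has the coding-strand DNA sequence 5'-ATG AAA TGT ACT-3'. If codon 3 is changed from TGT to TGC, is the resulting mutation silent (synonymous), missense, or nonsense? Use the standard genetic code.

Position 9 falls in codon 3: TGT → Cys.
After the substitution the codon is TGC → Cys.
Both encode Cys, so the change is synonymous.

silent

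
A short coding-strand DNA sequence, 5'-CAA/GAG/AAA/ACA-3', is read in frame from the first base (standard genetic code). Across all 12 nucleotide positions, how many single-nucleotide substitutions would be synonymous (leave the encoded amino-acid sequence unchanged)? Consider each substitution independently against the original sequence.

6

Codon 1 (CAA, Gln): 1 synonymous substitution.
Codon 2 (GAG, Glu): 1 synonymous substitution.
Codon 3 (AAA, Lys): 1 synonymous substitution.
Codon 4 (ACA, Thr): 3 synonymous substitutions.
Total: 1 + 1 + 1 + 3 = 6.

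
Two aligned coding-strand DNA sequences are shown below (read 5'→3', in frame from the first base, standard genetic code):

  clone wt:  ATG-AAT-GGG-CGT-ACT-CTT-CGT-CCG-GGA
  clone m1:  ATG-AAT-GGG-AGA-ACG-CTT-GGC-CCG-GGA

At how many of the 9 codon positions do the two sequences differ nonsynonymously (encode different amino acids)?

1

Codon 1: ATG Met / ATG Met — identical.
Codon 2: AAT Asn / AAT Asn — identical.
Codon 3: GGG Gly / GGG Gly — identical.
Codon 4: CGT Arg / AGA Arg — synonymous.
Codon 5: ACT Thr / ACG Thr — synonymous.
Codon 6: CTT Leu / CTT Leu — identical.
Codon 7: CGT Arg / GGC Gly — nonsynonymous.
Codon 8: CCG Pro / CCG Pro — identical.
Codon 9: GGA Gly / GGA Gly — identical.
Nonsynonymous differences: 1.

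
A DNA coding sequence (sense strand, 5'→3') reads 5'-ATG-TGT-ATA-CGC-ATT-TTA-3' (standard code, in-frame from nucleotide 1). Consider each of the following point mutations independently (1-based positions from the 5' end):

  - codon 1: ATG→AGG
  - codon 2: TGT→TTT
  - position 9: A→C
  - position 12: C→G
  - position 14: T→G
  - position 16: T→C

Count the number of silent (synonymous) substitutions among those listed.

Codon 1: ATG (Met) → AGG (Arg) — missense.
Codon 2: TGT (Cys) → TTT (Phe) — missense.
Codon 3: ATA (Ile) → ATC (Ile) — synonymous.
Codon 4: CGC (Arg) → CGG (Arg) — synonymous.
Codon 5: ATT (Ile) → AGT (Ser) — missense.
Codon 6: TTA (Leu) → CTA (Leu) — synonymous.
Synonymous: 3 of 6.

3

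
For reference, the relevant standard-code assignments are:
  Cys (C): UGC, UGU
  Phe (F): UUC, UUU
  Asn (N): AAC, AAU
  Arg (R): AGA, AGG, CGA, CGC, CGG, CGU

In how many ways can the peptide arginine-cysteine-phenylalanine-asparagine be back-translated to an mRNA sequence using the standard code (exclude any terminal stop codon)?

Arg: 6 codons.
Cys: 2 codons.
Phe: 2 codons.
Asn: 2 codons.
6 × 2 × 2 × 2 = 48.

48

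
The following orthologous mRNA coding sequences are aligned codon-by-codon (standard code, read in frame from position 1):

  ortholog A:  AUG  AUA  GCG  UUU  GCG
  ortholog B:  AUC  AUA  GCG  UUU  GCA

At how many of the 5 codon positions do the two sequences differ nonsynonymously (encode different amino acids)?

1

Codon 1: AUG Met / AUC Ile — nonsynonymous.
Codon 2: AUA Ile / AUA Ile — identical.
Codon 3: GCG Ala / GCG Ala — identical.
Codon 4: UUU Phe / UUU Phe — identical.
Codon 5: GCG Ala / GCA Ala — synonymous.
Nonsynonymous differences: 1.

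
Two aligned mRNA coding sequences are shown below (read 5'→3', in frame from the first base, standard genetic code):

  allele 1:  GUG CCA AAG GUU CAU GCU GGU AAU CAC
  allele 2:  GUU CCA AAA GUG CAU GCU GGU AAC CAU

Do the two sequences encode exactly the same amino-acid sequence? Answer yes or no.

Codon 1: GUG Val / GUU Val — synonymous.
Codon 2: CCA Pro / CCA Pro — identical.
Codon 3: AAG Lys / AAA Lys — synonymous.
Codon 4: GUU Val / GUG Val — synonymous.
Codon 5: CAU His / CAU His — identical.
Codon 6: GCU Ala / GCU Ala — identical.
Codon 7: GGU Gly / GGU Gly — identical.
Codon 8: AAU Asn / AAC Asn — synonymous.
Codon 9: CAC His / CAU His — synonymous.
Nonsynonymous differences: 0 → same protein.

yes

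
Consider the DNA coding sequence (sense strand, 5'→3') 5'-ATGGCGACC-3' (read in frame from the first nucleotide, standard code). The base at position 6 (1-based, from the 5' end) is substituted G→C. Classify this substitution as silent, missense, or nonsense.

Position 6 falls in codon 2: GCG → Ala.
After the substitution the codon is GCC → Ala.
Both encode Ala, so the change is synonymous.

silent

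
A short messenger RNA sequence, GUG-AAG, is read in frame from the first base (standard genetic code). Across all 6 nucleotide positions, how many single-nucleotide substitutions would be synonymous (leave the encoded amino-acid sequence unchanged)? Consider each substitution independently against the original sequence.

4

Codon 1 (GUG, Val): 3 synonymous substitutions.
Codon 2 (AAG, Lys): 1 synonymous substitution.
Total: 3 + 1 = 4.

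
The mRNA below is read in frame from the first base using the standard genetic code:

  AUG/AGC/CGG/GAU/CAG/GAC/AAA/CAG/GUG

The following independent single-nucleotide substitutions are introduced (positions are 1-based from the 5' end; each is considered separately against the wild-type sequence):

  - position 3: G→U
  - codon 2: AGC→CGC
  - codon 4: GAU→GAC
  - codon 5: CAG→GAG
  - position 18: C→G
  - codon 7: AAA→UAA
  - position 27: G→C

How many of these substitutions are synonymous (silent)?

Codon 1: AUG (Met) → AUU (Ile) — missense.
Codon 2: AGC (Ser) → CGC (Arg) — missense.
Codon 4: GAU (Asp) → GAC (Asp) — synonymous.
Codon 5: CAG (Gln) → GAG (Glu) — missense.
Codon 6: GAC (Asp) → GAG (Glu) — missense.
Codon 7: AAA (Lys) → UAA (Stop) — nonsense.
Codon 9: GUG (Val) → GUC (Val) — synonymous.
Synonymous: 2 of 7.

2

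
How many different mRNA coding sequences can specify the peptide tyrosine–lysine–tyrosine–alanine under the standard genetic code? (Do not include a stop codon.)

Tyr: 2 codons.
Lys: 2 codons.
Tyr: 2 codons.
Ala: 4 codons.
2 × 2 × 2 × 4 = 32.

32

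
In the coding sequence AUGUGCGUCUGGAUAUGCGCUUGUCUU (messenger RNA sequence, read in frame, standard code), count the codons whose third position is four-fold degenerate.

Codon 1 AUG (Met): third position 1-fold.
Codon 2 UGC (Cys): third position 2-fold.
Codon 3 GUC (Val): third position 4-fold.
Codon 4 UGG (Trp): third position 1-fold.
Codon 5 AUA (Ile): third position 3-fold.
Codon 6 UGC (Cys): third position 2-fold.
Codon 7 GCU (Ala): third position 4-fold.
Codon 8 UGU (Cys): third position 2-fold.
Codon 9 CUU (Leu): third position 4-fold.
Four-fold degenerate third positions: 3.

3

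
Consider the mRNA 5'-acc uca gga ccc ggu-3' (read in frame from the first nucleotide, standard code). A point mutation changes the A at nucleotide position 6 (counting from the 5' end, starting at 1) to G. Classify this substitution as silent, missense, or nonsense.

silent

Position 6 falls in codon 2: UCA → Ser.
After the substitution the codon is UCG → Ser.
Both encode Ser, so the change is synonymous.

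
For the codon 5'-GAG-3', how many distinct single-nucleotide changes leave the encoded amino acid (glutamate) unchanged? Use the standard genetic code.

Position 1: none → 0 synonymous.
Position 2: none → 0 synonymous.
Position 3: GAA → 1 synonymous.
Total: 0 + 0 + 1 = 1.

1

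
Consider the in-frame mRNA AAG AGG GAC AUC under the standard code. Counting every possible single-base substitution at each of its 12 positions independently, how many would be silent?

Codon 1 (AAG, Lys): 1 synonymous substitution.
Codon 2 (AGG, Arg): 2 synonymous substitutions.
Codon 3 (GAC, Asp): 1 synonymous substitution.
Codon 4 (AUC, Ile): 2 synonymous substitutions.
Total: 1 + 2 + 1 + 2 = 6.

6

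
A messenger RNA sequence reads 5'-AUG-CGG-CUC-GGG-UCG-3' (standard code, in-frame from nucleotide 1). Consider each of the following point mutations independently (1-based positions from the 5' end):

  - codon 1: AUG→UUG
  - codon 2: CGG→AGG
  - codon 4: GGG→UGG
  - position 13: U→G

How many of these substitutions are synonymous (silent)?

Codon 1: AUG (Met) → UUG (Leu) — missense.
Codon 2: CGG (Arg) → AGG (Arg) — synonymous.
Codon 4: GGG (Gly) → UGG (Trp) — missense.
Codon 5: UCG (Ser) → GCG (Ala) — missense.
Synonymous: 1 of 4.

1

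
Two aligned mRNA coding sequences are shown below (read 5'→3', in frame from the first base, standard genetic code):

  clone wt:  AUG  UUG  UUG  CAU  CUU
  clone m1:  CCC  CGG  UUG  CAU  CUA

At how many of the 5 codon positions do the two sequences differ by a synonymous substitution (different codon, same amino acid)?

Codon 1: AUG Met / CCC Pro — nonsynonymous.
Codon 2: UUG Leu / CGG Arg — nonsynonymous.
Codon 3: UUG Leu / UUG Leu — identical.
Codon 4: CAU His / CAU His — identical.
Codon 5: CUU Leu / CUA Leu — synonymous.
Synonymous differences: 1.

1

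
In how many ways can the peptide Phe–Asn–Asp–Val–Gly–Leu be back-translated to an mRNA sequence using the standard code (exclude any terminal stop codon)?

Phe: 2 codons.
Asn: 2 codons.
Asp: 2 codons.
Val: 4 codons.
Gly: 4 codons.
Leu: 6 codons.
2 × 2 × 2 × 4 × 4 × 6 = 768.

768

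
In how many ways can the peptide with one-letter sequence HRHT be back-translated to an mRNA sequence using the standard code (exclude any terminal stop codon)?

His: 2 codons.
Arg: 6 codons.
His: 2 codons.
Thr: 4 codons.
2 × 6 × 2 × 4 = 96.

96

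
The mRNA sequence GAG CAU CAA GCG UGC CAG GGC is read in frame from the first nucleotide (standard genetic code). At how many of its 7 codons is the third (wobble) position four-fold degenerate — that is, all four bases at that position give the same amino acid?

Codon 1 GAG (Glu): third position 2-fold.
Codon 2 CAU (His): third position 2-fold.
Codon 3 CAA (Gln): third position 2-fold.
Codon 4 GCG (Ala): third position 4-fold.
Codon 5 UGC (Cys): third position 2-fold.
Codon 6 CAG (Gln): third position 2-fold.
Codon 7 GGC (Gly): third position 4-fold.
Four-fold degenerate third positions: 2.

2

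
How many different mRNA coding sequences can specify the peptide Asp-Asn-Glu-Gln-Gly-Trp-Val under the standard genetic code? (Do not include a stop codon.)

256

Asp: 2 codons.
Asn: 2 codons.
Glu: 2 codons.
Gln: 2 codons.
Gly: 4 codons.
Trp: 1 codon.
Val: 4 codons.
2 × 2 × 2 × 2 × 4 × 1 × 4 = 256.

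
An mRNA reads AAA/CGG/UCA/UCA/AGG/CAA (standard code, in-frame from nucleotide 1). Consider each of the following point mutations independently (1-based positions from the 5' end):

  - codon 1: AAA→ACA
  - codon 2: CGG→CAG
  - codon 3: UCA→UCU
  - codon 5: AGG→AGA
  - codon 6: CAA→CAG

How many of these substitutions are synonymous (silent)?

3

Codon 1: AAA (Lys) → ACA (Thr) — missense.
Codon 2: CGG (Arg) → CAG (Gln) — missense.
Codon 3: UCA (Ser) → UCU (Ser) — synonymous.
Codon 5: AGG (Arg) → AGA (Arg) — synonymous.
Codon 6: CAA (Gln) → CAG (Gln) — synonymous.
Synonymous: 3 of 5.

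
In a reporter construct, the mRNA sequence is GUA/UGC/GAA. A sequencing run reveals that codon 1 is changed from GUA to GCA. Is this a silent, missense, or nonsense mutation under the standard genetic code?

Position 2 falls in codon 1: GUA → Val.
After the substitution the codon is GCA → Ala.
Val ≠ Ala, so this is a missense mutation.

missense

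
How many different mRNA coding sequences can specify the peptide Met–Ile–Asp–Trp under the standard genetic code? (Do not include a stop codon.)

6

Met: 1 codon.
Ile: 3 codons.
Asp: 2 codons.
Trp: 1 codon.
1 × 3 × 2 × 1 = 6.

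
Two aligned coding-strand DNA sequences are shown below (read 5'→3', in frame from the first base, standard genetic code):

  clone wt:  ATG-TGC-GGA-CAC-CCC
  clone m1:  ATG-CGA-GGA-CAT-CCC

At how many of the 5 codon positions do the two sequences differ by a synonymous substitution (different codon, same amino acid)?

1

Codon 1: ATG Met / ATG Met — identical.
Codon 2: TGC Cys / CGA Arg — nonsynonymous.
Codon 3: GGA Gly / GGA Gly — identical.
Codon 4: CAC His / CAT His — synonymous.
Codon 5: CCC Pro / CCC Pro — identical.
Synonymous differences: 1.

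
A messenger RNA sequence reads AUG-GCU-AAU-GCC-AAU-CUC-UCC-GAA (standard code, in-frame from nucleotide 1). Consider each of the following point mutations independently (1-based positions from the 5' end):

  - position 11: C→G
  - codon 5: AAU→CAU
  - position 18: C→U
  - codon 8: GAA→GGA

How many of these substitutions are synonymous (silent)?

1

Codon 4: GCC (Ala) → GGC (Gly) — missense.
Codon 5: AAU (Asn) → CAU (His) — missense.
Codon 6: CUC (Leu) → CUU (Leu) — synonymous.
Codon 8: GAA (Glu) → GGA (Gly) — missense.
Synonymous: 1 of 4.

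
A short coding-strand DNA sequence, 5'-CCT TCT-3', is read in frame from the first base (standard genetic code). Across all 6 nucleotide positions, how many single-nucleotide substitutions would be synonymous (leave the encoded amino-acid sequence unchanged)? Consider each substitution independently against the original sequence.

6

Codon 1 (CCT, Pro): 3 synonymous substitutions.
Codon 2 (TCT, Ser): 3 synonymous substitutions.
Total: 3 + 3 = 6.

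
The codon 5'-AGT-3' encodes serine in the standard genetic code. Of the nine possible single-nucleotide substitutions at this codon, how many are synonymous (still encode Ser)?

1

Position 1: none → 0 synonymous.
Position 2: none → 0 synonymous.
Position 3: AGC → 1 synonymous.
Total: 0 + 0 + 1 = 1.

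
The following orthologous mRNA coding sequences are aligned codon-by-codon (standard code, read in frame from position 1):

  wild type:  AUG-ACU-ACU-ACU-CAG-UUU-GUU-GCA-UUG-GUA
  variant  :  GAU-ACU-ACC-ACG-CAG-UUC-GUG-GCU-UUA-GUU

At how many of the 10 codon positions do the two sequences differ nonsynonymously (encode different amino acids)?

1

Codon 1: AUG Met / GAU Asp — nonsynonymous.
Codon 2: ACU Thr / ACU Thr — identical.
Codon 3: ACU Thr / ACC Thr — synonymous.
Codon 4: ACU Thr / ACG Thr — synonymous.
Codon 5: CAG Gln / CAG Gln — identical.
Codon 6: UUU Phe / UUC Phe — synonymous.
Codon 7: GUU Val / GUG Val — synonymous.
Codon 8: GCA Ala / GCU Ala — synonymous.
Codon 9: UUG Leu / UUA Leu — synonymous.
Codon 10: GUA Val / GUU Val — synonymous.
Nonsynonymous differences: 1.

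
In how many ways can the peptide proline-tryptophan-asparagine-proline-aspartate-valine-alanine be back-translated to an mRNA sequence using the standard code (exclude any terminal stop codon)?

1024

Pro: 4 codons.
Trp: 1 codon.
Asn: 2 codons.
Pro: 4 codons.
Asp: 2 codons.
Val: 4 codons.
Ala: 4 codons.
4 × 1 × 2 × 4 × 2 × 4 × 4 = 1024.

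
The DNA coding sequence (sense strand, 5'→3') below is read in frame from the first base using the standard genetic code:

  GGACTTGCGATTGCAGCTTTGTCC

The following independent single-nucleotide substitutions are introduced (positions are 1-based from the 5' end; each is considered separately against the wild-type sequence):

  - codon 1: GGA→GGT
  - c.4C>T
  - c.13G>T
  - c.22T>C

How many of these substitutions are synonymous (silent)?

1

Codon 1: GGA (Gly) → GGT (Gly) — synonymous.
Codon 2: CTT (Leu) → TTT (Phe) — missense.
Codon 5: GCA (Ala) → TCA (Ser) — missense.
Codon 8: TCC (Ser) → CCC (Pro) — missense.
Synonymous: 1 of 4.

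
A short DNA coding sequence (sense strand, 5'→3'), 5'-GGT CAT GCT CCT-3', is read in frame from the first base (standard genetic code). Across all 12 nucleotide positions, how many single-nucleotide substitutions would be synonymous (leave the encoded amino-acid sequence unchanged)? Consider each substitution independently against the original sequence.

10

Codon 1 (GGT, Gly): 3 synonymous substitutions.
Codon 2 (CAT, His): 1 synonymous substitution.
Codon 3 (GCT, Ala): 3 synonymous substitutions.
Codon 4 (CCT, Pro): 3 synonymous substitutions.
Total: 3 + 1 + 3 + 3 = 10.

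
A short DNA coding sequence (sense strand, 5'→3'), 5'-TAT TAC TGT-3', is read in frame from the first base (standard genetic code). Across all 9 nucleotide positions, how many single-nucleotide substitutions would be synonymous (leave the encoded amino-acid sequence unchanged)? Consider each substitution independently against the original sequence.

Codon 1 (TAT, Tyr): 1 synonymous substitution.
Codon 2 (TAC, Tyr): 1 synonymous substitution.
Codon 3 (TGT, Cys): 1 synonymous substitution.
Total: 1 + 1 + 1 = 3.

3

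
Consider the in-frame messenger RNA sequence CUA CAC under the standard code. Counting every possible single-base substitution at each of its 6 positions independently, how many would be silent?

5

Codon 1 (CUA, Leu): 4 synonymous substitutions.
Codon 2 (CAC, His): 1 synonymous substitution.
Total: 4 + 1 = 5.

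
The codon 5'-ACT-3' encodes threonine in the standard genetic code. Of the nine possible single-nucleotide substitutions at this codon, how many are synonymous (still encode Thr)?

3

Position 1: none → 0 synonymous.
Position 2: none → 0 synonymous.
Position 3: ACC, ACA, ACG → 3 synonymous.
Total: 0 + 0 + 3 = 3.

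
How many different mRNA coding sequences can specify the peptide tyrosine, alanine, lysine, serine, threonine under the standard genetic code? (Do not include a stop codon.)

Tyr: 2 codons.
Ala: 4 codons.
Lys: 2 codons.
Ser: 6 codons.
Thr: 4 codons.
2 × 4 × 2 × 6 × 4 = 384.

384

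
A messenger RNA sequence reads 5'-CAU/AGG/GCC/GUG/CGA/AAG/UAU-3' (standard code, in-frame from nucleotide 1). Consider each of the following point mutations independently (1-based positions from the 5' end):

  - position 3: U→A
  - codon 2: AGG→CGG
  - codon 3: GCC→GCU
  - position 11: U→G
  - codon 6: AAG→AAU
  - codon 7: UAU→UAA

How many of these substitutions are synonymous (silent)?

Codon 1: CAU (His) → CAA (Gln) — missense.
Codon 2: AGG (Arg) → CGG (Arg) — synonymous.
Codon 3: GCC (Ala) → GCU (Ala) — synonymous.
Codon 4: GUG (Val) → GGG (Gly) — missense.
Codon 6: AAG (Lys) → AAU (Asn) — missense.
Codon 7: UAU (Tyr) → UAA (Stop) — nonsense.
Synonymous: 2 of 6.

2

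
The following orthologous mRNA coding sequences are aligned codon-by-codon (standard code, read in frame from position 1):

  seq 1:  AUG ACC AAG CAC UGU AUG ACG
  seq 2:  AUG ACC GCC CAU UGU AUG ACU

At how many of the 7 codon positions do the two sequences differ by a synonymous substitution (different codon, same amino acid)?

2

Codon 1: AUG Met / AUG Met — identical.
Codon 2: ACC Thr / ACC Thr — identical.
Codon 3: AAG Lys / GCC Ala — nonsynonymous.
Codon 4: CAC His / CAU His — synonymous.
Codon 5: UGU Cys / UGU Cys — identical.
Codon 6: AUG Met / AUG Met — identical.
Codon 7: ACG Thr / ACU Thr — synonymous.
Synonymous differences: 2.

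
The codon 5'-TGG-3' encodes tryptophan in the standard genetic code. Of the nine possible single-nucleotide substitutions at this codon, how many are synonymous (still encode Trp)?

Position 1: none → 0 synonymous.
Position 2: none → 0 synonymous.
Position 3: none → 0 synonymous.
Total: 0 + 0 + 0 = 0.

0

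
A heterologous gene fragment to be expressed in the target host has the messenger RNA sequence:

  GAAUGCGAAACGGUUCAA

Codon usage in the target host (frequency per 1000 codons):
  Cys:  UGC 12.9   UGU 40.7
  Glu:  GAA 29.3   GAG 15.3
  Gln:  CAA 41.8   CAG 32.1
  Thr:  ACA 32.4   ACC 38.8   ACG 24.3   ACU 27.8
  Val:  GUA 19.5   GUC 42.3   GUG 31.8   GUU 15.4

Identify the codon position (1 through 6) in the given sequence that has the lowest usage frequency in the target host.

Codon 1 GAA (Glu): 29.3 per 1000.
Codon 2 UGC (Cys): 12.9 per 1000.
Codon 3 GAA (Glu): 29.3 per 1000.
Codon 4 ACG (Thr): 24.3 per 1000.
Codon 5 GUU (Val): 15.4 per 1000.
Codon 6 CAA (Gln): 41.8 per 1000.
Lowest frequency is 12.9 at codon 2.

2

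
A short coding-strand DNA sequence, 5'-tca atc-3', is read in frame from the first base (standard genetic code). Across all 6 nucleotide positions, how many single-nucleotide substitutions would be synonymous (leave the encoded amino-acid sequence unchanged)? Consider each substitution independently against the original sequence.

Codon 1 (TCA, Ser): 3 synonymous substitutions.
Codon 2 (ATC, Ile): 2 synonymous substitutions.
Total: 3 + 2 = 5.

5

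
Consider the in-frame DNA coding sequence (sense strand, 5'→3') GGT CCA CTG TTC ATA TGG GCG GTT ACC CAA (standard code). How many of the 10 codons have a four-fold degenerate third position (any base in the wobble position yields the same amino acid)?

6

Codon 1 GGT (Gly): third position 4-fold.
Codon 2 CCA (Pro): third position 4-fold.
Codon 3 CTG (Leu): third position 4-fold.
Codon 4 TTC (Phe): third position 2-fold.
Codon 5 ATA (Ile): third position 3-fold.
Codon 6 TGG (Trp): third position 1-fold.
Codon 7 GCG (Ala): third position 4-fold.
Codon 8 GTT (Val): third position 4-fold.
Codon 9 ACC (Thr): third position 4-fold.
Codon 10 CAA (Gln): third position 2-fold.
Four-fold degenerate third positions: 6.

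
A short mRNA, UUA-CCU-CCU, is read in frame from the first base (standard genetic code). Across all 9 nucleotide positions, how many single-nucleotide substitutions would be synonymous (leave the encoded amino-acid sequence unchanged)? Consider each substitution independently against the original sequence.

Codon 1 (UUA, Leu): 2 synonymous substitutions.
Codon 2 (CCU, Pro): 3 synonymous substitutions.
Codon 3 (CCU, Pro): 3 synonymous substitutions.
Total: 2 + 3 + 3 = 8.

8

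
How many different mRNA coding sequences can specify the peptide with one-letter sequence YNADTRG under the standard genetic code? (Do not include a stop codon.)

3072

Tyr: 2 codons.
Asn: 2 codons.
Ala: 4 codons.
Asp: 2 codons.
Thr: 4 codons.
Arg: 6 codons.
Gly: 4 codons.
2 × 2 × 4 × 2 × 4 × 6 × 4 = 3072.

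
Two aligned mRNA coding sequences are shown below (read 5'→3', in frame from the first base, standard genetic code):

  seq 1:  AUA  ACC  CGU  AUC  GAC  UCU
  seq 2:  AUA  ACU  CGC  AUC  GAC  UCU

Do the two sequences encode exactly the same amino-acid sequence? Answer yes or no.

yes

Codon 1: AUA Ile / AUA Ile — identical.
Codon 2: ACC Thr / ACU Thr — synonymous.
Codon 3: CGU Arg / CGC Arg — synonymous.
Codon 4: AUC Ile / AUC Ile — identical.
Codon 5: GAC Asp / GAC Asp — identical.
Codon 6: UCU Ser / UCU Ser — identical.
Nonsynonymous differences: 0 → same protein.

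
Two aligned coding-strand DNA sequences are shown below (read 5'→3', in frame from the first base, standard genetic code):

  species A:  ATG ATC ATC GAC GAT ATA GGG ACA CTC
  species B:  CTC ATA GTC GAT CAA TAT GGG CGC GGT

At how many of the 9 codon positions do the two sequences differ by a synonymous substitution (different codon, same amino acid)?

2

Codon 1: ATG Met / CTC Leu — nonsynonymous.
Codon 2: ATC Ile / ATA Ile — synonymous.
Codon 3: ATC Ile / GTC Val — nonsynonymous.
Codon 4: GAC Asp / GAT Asp — synonymous.
Codon 5: GAT Asp / CAA Gln — nonsynonymous.
Codon 6: ATA Ile / TAT Tyr — nonsynonymous.
Codon 7: GGG Gly / GGG Gly — identical.
Codon 8: ACA Thr / CGC Arg — nonsynonymous.
Codon 9: CTC Leu / GGT Gly — nonsynonymous.
Synonymous differences: 2.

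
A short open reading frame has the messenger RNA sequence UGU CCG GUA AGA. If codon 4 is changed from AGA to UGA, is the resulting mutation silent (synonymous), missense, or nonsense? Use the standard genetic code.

nonsense

Position 10 falls in codon 4: AGA → Arg.
After the substitution the codon is UGA → Stop.
The new codon is a stop codon, so this is a nonsense mutation.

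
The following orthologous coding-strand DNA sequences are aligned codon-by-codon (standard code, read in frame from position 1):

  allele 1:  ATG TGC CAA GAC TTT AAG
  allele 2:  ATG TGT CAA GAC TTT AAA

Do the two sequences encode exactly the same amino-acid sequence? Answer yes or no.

Codon 1: ATG Met / ATG Met — identical.
Codon 2: TGC Cys / TGT Cys — synonymous.
Codon 3: CAA Gln / CAA Gln — identical.
Codon 4: GAC Asp / GAC Asp — identical.
Codon 5: TTT Phe / TTT Phe — identical.
Codon 6: AAG Lys / AAA Lys — synonymous.
Nonsynonymous differences: 0 → same protein.

yes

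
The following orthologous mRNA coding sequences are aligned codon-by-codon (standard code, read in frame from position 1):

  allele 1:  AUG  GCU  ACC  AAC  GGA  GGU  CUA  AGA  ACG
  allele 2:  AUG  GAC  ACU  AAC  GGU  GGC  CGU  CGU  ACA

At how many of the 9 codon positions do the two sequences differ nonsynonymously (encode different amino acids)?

Codon 1: AUG Met / AUG Met — identical.
Codon 2: GCU Ala / GAC Asp — nonsynonymous.
Codon 3: ACC Thr / ACU Thr — synonymous.
Codon 4: AAC Asn / AAC Asn — identical.
Codon 5: GGA Gly / GGU Gly — synonymous.
Codon 6: GGU Gly / GGC Gly — synonymous.
Codon 7: CUA Leu / CGU Arg — nonsynonymous.
Codon 8: AGA Arg / CGU Arg — synonymous.
Codon 9: ACG Thr / ACA Thr — synonymous.
Nonsynonymous differences: 2.

2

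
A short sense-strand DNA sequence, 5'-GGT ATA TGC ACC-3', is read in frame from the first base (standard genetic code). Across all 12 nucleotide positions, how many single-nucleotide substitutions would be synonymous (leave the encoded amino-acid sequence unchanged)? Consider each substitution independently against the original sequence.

Codon 1 (GGT, Gly): 3 synonymous substitutions.
Codon 2 (ATA, Ile): 2 synonymous substitutions.
Codon 3 (TGC, Cys): 1 synonymous substitution.
Codon 4 (ACC, Thr): 3 synonymous substitutions.
Total: 3 + 2 + 1 + 3 = 9.

9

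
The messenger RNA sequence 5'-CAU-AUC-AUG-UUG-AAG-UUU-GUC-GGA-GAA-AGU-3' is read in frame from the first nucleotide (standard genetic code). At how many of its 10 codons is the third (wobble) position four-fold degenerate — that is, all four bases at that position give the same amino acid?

Codon 1 CAU (His): third position 2-fold.
Codon 2 AUC (Ile): third position 3-fold.
Codon 3 AUG (Met): third position 1-fold.
Codon 4 UUG (Leu): third position 2-fold.
Codon 5 AAG (Lys): third position 2-fold.
Codon 6 UUU (Phe): third position 2-fold.
Codon 7 GUC (Val): third position 4-fold.
Codon 8 GGA (Gly): third position 4-fold.
Codon 9 GAA (Glu): third position 2-fold.
Codon 10 AGU (Ser): third position 2-fold.
Four-fold degenerate third positions: 2.

2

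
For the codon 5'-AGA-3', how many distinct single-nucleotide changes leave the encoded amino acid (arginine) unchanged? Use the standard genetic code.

Position 1: CGA → 1 synonymous.
Position 2: none → 0 synonymous.
Position 3: AGG → 1 synonymous.
Total: 1 + 0 + 1 = 2.

2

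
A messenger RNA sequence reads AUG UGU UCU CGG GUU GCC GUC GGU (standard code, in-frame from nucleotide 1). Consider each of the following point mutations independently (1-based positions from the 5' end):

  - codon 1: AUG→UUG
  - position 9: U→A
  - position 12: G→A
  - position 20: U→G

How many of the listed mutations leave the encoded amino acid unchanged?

Codon 1: AUG (Met) → UUG (Leu) — missense.
Codon 3: UCU (Ser) → UCA (Ser) — synonymous.
Codon 4: CGG (Arg) → CGA (Arg) — synonymous.
Codon 7: GUC (Val) → GGC (Gly) — missense.
Synonymous: 2 of 4.

2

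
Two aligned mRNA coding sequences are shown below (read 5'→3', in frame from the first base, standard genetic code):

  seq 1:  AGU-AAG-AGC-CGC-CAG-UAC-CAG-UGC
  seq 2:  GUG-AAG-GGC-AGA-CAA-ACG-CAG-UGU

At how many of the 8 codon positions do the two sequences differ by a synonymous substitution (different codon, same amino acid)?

3

Codon 1: AGU Ser / GUG Val — nonsynonymous.
Codon 2: AAG Lys / AAG Lys — identical.
Codon 3: AGC Ser / GGC Gly — nonsynonymous.
Codon 4: CGC Arg / AGA Arg — synonymous.
Codon 5: CAG Gln / CAA Gln — synonymous.
Codon 6: UAC Tyr / ACG Thr — nonsynonymous.
Codon 7: CAG Gln / CAG Gln — identical.
Codon 8: UGC Cys / UGU Cys — synonymous.
Synonymous differences: 3.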